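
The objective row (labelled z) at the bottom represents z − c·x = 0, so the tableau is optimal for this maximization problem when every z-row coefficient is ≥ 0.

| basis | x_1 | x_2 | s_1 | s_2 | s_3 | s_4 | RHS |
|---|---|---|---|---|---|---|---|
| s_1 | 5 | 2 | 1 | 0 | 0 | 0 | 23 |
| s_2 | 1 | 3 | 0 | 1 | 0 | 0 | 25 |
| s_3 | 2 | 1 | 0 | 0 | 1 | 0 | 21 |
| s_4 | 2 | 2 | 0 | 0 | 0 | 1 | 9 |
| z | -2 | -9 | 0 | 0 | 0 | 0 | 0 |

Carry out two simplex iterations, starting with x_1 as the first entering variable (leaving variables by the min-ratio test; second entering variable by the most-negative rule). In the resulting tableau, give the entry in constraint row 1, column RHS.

Ratio test on column x_1 — row 1: 23/5 = 23/5; row 2: 25/1 = 25; row 3: 21/2 = 21/2; row 4: 9/2 = 9/2. Minimum is 9/2 at row 4 (s_4 leaves); pivot element 2.
Divide row 4 by 2; eliminate column x_1 from the other rows.
Second iteration: most negative z-row entry is -7 in column x_2, so x_2 enters.
Ratio test on column x_2 — row 1: entry -3 ≤ 0; row 2: (41/2)/2 = 41/4; row 3: entry -1 ≤ 0; row 4: (9/2)/1 = 9/2. Minimum is 9/2 at row 4 (x_1 leaves); pivot element 1.
Divide row 4 by 1; eliminate column x_2 from the other rows.
After both pivots, the entry at constraint row 1, column RHS is 14.

14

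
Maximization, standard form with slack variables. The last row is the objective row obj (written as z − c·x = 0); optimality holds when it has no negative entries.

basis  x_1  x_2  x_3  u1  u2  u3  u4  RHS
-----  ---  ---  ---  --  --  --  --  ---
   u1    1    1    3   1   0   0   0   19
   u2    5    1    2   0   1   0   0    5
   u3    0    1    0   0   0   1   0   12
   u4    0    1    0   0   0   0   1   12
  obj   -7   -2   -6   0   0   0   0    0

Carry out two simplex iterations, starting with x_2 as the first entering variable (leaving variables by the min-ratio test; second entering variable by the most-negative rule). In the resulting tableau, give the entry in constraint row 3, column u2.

Ratio test on column x_2 — row 1: 19/1 = 19; row 2: 5/1 = 5; row 3: 12/1 = 12; row 4: 12/1 = 12. Minimum is 5 at row 2 (u2 leaves); pivot element 1.
Divide row 2 by 1; eliminate column x_2 from the other rows.
Second iteration: most negative obj-row entry is -2 in column x_3, so x_3 enters.
Ratio test on column x_3 — row 1: 14/1 = 14; row 2: 5/2 = 5/2; row 3: entry -2 ≤ 0; row 4: entry -2 ≤ 0. Minimum is 5/2 at row 2 (x_2 leaves); pivot element 2.
Divide row 2 by 2; eliminate column x_3 from the other rows.
After both pivots, the entry at constraint row 3, column u2 is 0.

0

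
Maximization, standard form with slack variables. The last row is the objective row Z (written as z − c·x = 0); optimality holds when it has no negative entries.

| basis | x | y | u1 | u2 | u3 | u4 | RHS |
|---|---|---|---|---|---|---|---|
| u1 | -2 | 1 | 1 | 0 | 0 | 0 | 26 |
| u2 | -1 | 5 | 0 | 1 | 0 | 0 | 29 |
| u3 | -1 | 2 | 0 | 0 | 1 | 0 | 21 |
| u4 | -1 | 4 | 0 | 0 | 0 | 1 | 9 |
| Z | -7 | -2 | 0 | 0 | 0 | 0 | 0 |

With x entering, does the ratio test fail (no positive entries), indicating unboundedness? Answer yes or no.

Every constraint-row entry in column x is ≤ 0, so increasing x is unbounded.

yes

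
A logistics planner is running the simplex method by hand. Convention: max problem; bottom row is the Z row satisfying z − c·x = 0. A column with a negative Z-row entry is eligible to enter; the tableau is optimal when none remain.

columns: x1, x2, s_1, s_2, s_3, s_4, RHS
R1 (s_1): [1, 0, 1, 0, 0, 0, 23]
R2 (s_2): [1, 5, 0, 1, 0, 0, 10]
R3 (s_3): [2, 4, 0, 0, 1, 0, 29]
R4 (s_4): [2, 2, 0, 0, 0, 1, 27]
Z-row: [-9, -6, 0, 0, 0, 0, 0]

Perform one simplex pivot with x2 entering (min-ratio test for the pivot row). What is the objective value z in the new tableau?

12

Ratio test on column x2 — row 1: entry 0 ≤ 0; row 2: 10/5 = 2; row 3: 29/4 = 29/4; row 4: 27/2 = 27/2. Minimum is 2 at row 2 (s_2 leaves); pivot element 5.
Pivot on row 2; the Z-row RHS becomes 0 − (-6)·2 = 12.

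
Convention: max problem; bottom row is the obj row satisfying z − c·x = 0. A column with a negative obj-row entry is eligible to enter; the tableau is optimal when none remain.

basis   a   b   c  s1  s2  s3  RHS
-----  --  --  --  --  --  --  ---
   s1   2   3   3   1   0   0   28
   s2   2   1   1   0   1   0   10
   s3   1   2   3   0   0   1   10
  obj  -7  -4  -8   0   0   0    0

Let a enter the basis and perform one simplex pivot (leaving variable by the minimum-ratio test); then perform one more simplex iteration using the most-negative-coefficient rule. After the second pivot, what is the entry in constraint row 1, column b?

4/5

Ratio test on column a — row 1: 28/2 = 14; row 2: 10/2 = 5; row 3: 10/1 = 10. Minimum is 5 at row 2 (s2 leaves); pivot element 2.
Divide row 2 by 2; eliminate column a from the other rows.
Second iteration: most negative obj-row entry is -9/2 in column c, so c enters.
Ratio test on column c — row 1: 18/2 = 9; row 2: 5/(1/2) = 10; row 3: 5/(5/2) = 2. Minimum is 2 at row 3 (s3 leaves); pivot element 5/2.
Divide row 3 by 5/2; eliminate column c from the other rows.
After both pivots, the entry at constraint row 1, column b is 4/5.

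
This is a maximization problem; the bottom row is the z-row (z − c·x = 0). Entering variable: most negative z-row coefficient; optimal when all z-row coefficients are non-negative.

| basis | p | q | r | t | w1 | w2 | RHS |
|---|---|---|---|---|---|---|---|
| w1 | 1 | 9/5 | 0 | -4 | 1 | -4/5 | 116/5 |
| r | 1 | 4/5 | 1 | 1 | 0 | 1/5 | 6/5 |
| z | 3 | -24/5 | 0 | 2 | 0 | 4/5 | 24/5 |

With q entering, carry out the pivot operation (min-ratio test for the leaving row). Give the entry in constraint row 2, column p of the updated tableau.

5/4

Ratio test on column q — row 1: (116/5)/(9/5) = 116/9; row 2: (6/5)/(4/5) = 3/2. Minimum is 3/2 at row 2 (r leaves); pivot element 4/5.
Divide row 2 by 4/5; eliminate column q from the other rows.
In the new row 2, the p entry is the old entry divided by the pivot: 1/(4/5) = 5/4.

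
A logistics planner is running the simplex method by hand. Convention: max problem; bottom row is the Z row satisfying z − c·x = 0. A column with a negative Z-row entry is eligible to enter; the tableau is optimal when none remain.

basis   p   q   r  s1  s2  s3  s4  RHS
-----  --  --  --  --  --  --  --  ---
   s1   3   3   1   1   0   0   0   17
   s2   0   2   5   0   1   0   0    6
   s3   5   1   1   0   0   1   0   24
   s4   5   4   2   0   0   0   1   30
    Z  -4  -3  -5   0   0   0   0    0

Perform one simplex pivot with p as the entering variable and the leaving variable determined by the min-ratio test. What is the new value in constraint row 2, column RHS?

Ratio test on column p — row 1: 17/3 = 17/3; row 2: entry 0 ≤ 0; row 3: 24/5 = 24/5; row 4: 30/5 = 6. Minimum is 24/5 at row 3 (s3 leaves); pivot element 5.
Divide row 3 by 5; eliminate column p from the other rows.
Row 2 update in column RHS: 6 − 0·(24/5) = 6.

6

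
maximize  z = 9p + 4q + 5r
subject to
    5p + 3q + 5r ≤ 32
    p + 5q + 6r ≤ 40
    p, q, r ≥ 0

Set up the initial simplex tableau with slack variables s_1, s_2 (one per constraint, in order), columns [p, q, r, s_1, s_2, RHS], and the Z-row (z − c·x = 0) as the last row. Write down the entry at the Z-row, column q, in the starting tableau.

-4

The Z-row carries the negated objective coefficients: the q entry is -4.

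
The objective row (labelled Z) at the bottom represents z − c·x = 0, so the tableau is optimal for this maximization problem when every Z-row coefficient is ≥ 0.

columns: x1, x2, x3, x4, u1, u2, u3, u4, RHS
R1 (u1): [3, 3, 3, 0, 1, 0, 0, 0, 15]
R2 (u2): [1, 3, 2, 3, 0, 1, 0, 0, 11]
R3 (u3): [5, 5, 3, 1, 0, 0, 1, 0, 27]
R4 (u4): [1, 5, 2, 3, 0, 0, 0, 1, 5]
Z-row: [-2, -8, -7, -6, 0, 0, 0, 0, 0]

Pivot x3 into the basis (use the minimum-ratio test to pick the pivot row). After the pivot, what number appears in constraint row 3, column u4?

-3/2

Ratio test on column x3 — row 1: 15/3 = 5; row 2: 11/2 = 11/2; row 3: 27/3 = 9; row 4: 5/2 = 5/2. Minimum is 5/2 at row 4 (u4 leaves); pivot element 2.
Divide row 4 by 2; eliminate column x3 from the other rows.
Row 3 update in column u4: 0 − 3·(1/2) = -3/2.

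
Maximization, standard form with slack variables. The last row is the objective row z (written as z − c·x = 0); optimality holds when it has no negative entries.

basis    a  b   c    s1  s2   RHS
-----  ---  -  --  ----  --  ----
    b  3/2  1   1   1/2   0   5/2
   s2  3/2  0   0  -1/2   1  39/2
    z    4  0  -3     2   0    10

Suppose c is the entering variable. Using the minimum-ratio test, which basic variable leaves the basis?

Column c entries and ratios — b: (5/2)/1 = 5/2; s2: 0 ≤ 0, skip.
Smallest ratio is 5/2 in the row of b, so b leaves.

b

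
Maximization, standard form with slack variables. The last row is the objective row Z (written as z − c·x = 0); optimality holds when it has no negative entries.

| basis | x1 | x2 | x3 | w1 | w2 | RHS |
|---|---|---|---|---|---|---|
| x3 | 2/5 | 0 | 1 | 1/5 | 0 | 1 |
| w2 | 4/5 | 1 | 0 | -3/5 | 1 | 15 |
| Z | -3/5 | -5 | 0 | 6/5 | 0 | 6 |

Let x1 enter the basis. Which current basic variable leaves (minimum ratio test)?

Column x1 entries and ratios — x3: 1/(2/5) = 5/2; w2: 15/(4/5) = 75/4.
Smallest ratio is 5/2 in the row of x3, so x3 leaves.

x3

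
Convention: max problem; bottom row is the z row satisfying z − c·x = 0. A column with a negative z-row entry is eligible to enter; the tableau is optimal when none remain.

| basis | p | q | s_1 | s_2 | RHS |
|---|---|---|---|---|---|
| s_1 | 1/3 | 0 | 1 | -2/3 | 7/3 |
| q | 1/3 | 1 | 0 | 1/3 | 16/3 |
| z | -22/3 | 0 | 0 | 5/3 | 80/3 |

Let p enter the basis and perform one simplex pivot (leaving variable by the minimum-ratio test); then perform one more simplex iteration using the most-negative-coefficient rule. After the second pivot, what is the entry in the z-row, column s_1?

9

Ratio test on column p — row 1: (7/3)/(1/3) = 7; row 2: (16/3)/(1/3) = 16. Minimum is 7 at row 1 (s_1 leaves); pivot element 1/3.
Divide row 1 by 1/3; eliminate column p from the other rows.
Second iteration: most negative z-row entry is -13 in column s_2, so s_2 enters.
Ratio test on column s_2 — row 1: entry -2 ≤ 0; row 2: 3/1 = 3. Minimum is 3 at row 2 (q leaves); pivot element 1.
Divide row 2 by 1; eliminate column s_2 from the other rows.
After both pivots, the entry at the z-row, column s_1 is 9.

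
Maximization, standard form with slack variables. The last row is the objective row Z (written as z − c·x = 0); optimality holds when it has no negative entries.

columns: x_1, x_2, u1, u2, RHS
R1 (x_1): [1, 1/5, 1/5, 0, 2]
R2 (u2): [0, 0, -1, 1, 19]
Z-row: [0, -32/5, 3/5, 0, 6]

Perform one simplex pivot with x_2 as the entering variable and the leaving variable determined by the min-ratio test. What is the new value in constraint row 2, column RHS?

Ratio test on column x_2 — row 1: 2/(1/5) = 10; row 2: entry 0 ≤ 0. Minimum is 10 at row 1 (x_1 leaves); pivot element 1/5.
Divide row 1 by 1/5; eliminate column x_2 from the other rows.
Row 2 update in column RHS: 19 − 0·10 = 19.

19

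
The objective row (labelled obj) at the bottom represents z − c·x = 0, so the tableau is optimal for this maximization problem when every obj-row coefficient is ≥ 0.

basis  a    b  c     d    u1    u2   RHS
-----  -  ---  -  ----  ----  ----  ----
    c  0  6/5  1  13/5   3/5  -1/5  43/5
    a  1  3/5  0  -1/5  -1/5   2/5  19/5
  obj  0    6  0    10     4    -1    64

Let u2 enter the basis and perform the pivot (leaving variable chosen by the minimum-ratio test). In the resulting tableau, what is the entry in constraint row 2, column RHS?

19/2

Ratio test on column u2 — row 1: entry -1/5 ≤ 0; row 2: (19/5)/(2/5) = 19/2. Minimum is 19/2 at row 2 (a leaves); pivot element 2/5.
Divide row 2 by 2/5; eliminate column u2 from the other rows.
In the new row 2, the RHS entry is the old entry divided by the pivot: (19/5)/(2/5) = 19/2.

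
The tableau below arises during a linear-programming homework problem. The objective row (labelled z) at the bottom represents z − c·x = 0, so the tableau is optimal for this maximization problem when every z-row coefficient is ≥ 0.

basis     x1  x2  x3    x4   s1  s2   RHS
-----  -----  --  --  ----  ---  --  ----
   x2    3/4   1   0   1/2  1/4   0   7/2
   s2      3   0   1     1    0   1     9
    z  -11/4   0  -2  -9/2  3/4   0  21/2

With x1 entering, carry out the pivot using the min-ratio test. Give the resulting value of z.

75/4

Ratio test on column x1 — row 1: (7/2)/(3/4) = 14/3; row 2: 9/3 = 3. Minimum is 3 at row 2 (s2 leaves); pivot element 3.
Pivot on row 2; the z-row RHS becomes 21/2 − (-11/4)·3 = 75/4.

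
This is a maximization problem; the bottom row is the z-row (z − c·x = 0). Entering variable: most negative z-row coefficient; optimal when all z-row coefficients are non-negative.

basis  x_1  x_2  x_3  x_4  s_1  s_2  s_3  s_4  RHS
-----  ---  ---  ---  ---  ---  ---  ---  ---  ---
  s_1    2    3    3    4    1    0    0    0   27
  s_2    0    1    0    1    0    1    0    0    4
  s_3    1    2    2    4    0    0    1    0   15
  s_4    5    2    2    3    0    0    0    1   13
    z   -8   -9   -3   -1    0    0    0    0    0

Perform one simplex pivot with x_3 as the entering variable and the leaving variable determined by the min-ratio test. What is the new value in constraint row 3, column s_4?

-1

Ratio test on column x_3 — row 1: 27/3 = 9; row 2: entry 0 ≤ 0; row 3: 15/2 = 15/2; row 4: 13/2 = 13/2. Minimum is 13/2 at row 4 (s_4 leaves); pivot element 2.
Divide row 4 by 2; eliminate column x_3 from the other rows.
Row 3 update in column s_4: 0 − 2·(1/2) = -1.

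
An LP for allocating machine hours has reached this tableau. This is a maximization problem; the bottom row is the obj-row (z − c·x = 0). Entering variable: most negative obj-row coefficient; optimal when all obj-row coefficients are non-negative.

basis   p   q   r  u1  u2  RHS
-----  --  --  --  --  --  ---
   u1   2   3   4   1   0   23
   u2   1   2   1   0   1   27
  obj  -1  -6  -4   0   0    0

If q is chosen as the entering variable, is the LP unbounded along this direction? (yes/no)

no

Column q has positive entries in row(s) 1, 2, so the ratio test bounds it — not unbounded.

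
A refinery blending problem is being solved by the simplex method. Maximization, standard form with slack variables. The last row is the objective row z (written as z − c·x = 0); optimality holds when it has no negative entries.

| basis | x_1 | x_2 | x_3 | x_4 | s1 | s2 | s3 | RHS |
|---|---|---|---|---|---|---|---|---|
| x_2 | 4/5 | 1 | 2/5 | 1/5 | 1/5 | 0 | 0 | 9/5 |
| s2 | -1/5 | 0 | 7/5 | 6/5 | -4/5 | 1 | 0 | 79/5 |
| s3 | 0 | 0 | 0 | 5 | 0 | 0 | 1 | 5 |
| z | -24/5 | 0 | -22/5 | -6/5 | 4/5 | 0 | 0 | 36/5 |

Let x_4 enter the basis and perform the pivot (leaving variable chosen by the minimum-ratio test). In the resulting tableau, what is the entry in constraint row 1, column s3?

Ratio test on column x_4 — row 1: (9/5)/(1/5) = 9; row 2: (79/5)/(6/5) = 79/6; row 3: 5/5 = 1. Minimum is 1 at row 3 (s3 leaves); pivot element 5.
Divide row 3 by 5; eliminate column x_4 from the other rows.
Row 1 update in column s3: 0 − (1/5)·(1/5) = -1/25.

-1/25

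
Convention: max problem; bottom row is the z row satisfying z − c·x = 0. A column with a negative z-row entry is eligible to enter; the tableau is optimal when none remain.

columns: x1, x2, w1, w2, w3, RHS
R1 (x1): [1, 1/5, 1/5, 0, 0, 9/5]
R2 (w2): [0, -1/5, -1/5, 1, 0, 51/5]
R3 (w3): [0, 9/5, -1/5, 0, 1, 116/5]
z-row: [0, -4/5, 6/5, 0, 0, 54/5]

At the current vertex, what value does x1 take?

9/5

x1 is basic (row 1); its value is the RHS of that row, 9/5.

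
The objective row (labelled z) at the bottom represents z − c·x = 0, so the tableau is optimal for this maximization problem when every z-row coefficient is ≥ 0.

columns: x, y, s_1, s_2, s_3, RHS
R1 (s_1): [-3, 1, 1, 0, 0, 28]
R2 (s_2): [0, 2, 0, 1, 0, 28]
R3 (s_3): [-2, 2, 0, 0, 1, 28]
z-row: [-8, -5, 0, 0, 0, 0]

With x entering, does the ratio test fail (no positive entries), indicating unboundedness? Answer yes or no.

yes

Every constraint-row entry in column x is ≤ 0, so increasing x is unbounded.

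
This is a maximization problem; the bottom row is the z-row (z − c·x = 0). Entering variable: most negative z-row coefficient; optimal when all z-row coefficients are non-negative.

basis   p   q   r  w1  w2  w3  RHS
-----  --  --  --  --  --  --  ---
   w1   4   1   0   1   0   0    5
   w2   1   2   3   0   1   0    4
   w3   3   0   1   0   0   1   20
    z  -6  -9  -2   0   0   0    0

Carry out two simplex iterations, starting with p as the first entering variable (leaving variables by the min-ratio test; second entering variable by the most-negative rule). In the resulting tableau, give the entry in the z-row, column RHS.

135/7

Ratio test on column p — row 1: 5/4 = 5/4; row 2: 4/1 = 4; row 3: 20/3 = 20/3. Minimum is 5/4 at row 1 (w1 leaves); pivot element 4.
Divide row 1 by 4; eliminate column p from the other rows.
Second iteration: most negative z-row entry is -15/2 in column q, so q enters.
Ratio test on column q — row 1: (5/4)/(1/4) = 5; row 2: (11/4)/(7/4) = 11/7; row 3: entry -3/4 ≤ 0. Minimum is 11/7 at row 2 (w2 leaves); pivot element 7/4.
Divide row 2 by 7/4; eliminate column q from the other rows.
After both pivots, the entry at the z-row, column RHS is 135/7.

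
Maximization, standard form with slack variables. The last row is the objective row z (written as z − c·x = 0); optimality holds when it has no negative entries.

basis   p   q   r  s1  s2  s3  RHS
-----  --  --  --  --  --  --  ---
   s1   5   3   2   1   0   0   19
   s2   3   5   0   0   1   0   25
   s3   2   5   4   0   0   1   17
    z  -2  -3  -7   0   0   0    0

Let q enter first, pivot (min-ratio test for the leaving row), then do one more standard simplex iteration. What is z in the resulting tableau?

Ratio test on column q — row 1: 19/3 = 19/3; row 2: 25/5 = 5; row 3: 17/5 = 17/5. Minimum is 17/5 at row 3 (s3 leaves); pivot element 5.
Pivot on row 3; the z-row RHS becomes 0 − (-3)·(17/5) = 51/5.
Next entering variable (most negative z-row entry -23/5): r.
Ratio test on column r — row 1: entry -2/5 ≤ 0; row 2: entry -4 ≤ 0; row 3: (17/5)/(4/5) = 17/4. Minimum is 17/4 at row 3 (q leaves); pivot element 4/5.
After the second pivot the z-row RHS is 51/5 − (-23/5)·(17/4) = 119/4.

119/4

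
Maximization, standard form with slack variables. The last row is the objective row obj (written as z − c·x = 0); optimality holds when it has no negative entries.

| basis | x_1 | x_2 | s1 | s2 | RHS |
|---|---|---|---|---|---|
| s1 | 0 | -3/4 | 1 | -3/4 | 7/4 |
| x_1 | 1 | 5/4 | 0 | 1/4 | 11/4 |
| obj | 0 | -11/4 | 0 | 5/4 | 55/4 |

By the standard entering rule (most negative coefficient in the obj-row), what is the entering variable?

Negative obj-row entries: x_2: -11/4.
The most negative is -11/4 in column x_2, so x_2 enters.

x_2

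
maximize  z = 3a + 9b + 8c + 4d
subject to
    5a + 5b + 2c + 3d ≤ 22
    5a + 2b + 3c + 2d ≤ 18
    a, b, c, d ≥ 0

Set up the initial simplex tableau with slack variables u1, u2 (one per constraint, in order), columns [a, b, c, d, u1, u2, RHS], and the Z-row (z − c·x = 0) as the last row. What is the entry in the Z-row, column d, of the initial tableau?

-4

The Z-row carries the negated objective coefficients: the d entry is -4.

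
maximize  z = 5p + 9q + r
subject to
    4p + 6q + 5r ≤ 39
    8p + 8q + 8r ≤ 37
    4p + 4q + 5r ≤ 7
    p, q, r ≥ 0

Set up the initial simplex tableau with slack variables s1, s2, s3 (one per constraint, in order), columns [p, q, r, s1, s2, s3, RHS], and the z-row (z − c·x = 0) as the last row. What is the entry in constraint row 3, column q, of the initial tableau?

4

Constraint 3 has coefficient 4 on q.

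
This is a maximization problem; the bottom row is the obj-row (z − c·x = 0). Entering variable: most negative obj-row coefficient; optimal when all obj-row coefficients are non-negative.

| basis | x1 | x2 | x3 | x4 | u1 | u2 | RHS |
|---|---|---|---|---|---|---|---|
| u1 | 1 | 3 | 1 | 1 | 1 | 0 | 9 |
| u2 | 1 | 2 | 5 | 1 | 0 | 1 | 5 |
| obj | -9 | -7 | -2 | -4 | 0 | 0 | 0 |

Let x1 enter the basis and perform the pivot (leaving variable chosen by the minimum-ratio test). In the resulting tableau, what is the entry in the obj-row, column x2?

Ratio test on column x1 — row 1: 9/1 = 9; row 2: 5/1 = 5. Minimum is 5 at row 2 (u2 leaves); pivot element 1.
Divide row 2 by 1; eliminate column x1 from the other rows.
obj-row update in column x2: -7 − (-9)·2 = 11.

11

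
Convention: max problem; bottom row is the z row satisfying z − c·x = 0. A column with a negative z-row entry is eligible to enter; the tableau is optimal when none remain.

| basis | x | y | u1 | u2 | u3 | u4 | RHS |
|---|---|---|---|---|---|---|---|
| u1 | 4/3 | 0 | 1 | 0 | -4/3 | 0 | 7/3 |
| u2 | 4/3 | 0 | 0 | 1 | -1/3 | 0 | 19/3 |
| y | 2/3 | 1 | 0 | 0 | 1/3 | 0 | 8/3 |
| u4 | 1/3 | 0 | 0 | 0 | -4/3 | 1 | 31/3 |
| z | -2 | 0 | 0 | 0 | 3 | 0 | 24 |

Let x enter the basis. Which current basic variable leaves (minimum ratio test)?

u1

Column x entries and ratios — u1: (7/3)/(4/3) = 7/4; u2: (19/3)/(4/3) = 19/4; y: (8/3)/(2/3) = 4; u4: (31/3)/(1/3) = 31.
Smallest ratio is 7/4 in the row of u1, so u1 leaves.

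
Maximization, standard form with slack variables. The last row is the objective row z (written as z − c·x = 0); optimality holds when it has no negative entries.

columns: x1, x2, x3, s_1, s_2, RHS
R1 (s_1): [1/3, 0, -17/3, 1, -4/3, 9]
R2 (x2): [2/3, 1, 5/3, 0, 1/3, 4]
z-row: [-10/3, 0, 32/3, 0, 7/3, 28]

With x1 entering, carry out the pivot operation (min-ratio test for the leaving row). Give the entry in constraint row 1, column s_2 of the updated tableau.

Ratio test on column x1 — row 1: 9/(1/3) = 27; row 2: 4/(2/3) = 6. Minimum is 6 at row 2 (x2 leaves); pivot element 2/3.
Divide row 2 by 2/3; eliminate column x1 from the other rows.
Row 1 update in column s_2: -4/3 − (1/3)·(1/2) = -3/2.

-3/2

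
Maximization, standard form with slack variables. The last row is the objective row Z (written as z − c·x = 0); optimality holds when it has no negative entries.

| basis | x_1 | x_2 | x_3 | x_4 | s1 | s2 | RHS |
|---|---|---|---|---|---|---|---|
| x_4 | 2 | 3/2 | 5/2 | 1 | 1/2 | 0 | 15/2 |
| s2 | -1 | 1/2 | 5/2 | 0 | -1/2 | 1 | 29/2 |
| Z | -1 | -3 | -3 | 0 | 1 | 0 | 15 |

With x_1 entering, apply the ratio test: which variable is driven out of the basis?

x_4

Column x_1 entries and ratios — x_4: (15/2)/2 = 15/4; s2: -1 ≤ 0, skip.
Smallest ratio is 15/4 in the row of x_4, so x_4 leaves.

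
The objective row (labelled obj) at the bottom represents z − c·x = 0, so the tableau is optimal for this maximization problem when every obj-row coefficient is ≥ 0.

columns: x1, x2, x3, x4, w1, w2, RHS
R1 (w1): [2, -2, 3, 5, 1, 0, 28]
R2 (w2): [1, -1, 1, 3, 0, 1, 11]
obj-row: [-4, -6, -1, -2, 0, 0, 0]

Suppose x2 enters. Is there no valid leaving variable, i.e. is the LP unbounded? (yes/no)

yes

Every constraint-row entry in column x2 is ≤ 0, so increasing x2 is unbounded.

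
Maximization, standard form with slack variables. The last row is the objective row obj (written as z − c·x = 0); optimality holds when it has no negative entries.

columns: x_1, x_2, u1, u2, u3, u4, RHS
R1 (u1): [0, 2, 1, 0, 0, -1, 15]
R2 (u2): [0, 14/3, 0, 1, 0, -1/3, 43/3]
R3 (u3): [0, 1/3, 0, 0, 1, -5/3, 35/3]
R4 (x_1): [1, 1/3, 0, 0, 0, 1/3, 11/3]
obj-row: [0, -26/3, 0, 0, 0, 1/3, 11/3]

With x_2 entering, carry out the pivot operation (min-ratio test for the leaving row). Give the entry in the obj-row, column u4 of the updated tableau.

Ratio test on column x_2 — row 1: 15/2 = 15/2; row 2: (43/3)/(14/3) = 43/14; row 3: (35/3)/(1/3) = 35; row 4: (11/3)/(1/3) = 11. Minimum is 43/14 at row 2 (u2 leaves); pivot element 14/3.
Divide row 2 by 14/3; eliminate column x_2 from the other rows.
obj-row update in column u4: 1/3 − (-26/3)·(-1/14) = -2/7.

-2/7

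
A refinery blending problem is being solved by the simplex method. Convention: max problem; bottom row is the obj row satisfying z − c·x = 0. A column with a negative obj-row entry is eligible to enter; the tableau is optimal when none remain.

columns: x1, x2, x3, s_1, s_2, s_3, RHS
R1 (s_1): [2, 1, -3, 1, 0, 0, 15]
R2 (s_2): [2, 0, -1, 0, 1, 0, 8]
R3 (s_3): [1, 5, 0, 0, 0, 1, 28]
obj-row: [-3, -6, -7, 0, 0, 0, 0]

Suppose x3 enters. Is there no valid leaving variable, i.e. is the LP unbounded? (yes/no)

Every constraint-row entry in column x3 is ≤ 0, so increasing x3 is unbounded.

yes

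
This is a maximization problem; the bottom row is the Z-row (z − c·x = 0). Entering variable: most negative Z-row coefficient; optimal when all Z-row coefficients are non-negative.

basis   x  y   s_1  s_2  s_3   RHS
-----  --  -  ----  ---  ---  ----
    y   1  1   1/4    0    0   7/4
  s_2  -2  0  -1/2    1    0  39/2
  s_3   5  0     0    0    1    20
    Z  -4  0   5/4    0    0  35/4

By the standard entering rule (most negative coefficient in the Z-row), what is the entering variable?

Negative Z-row entries: x: -4.
The most negative is -4 in column x, so x enters.

x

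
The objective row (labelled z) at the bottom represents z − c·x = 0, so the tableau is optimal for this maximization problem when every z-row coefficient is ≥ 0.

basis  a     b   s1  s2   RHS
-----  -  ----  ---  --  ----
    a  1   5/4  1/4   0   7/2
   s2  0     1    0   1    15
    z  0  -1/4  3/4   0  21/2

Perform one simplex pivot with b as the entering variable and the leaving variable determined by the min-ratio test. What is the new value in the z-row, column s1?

Ratio test on column b — row 1: (7/2)/(5/4) = 14/5; row 2: 15/1 = 15. Minimum is 14/5 at row 1 (a leaves); pivot element 5/4.
Divide row 1 by 5/4; eliminate column b from the other rows.
z-row update in column s1: 3/4 − (-1/4)·(1/5) = 4/5.

4/5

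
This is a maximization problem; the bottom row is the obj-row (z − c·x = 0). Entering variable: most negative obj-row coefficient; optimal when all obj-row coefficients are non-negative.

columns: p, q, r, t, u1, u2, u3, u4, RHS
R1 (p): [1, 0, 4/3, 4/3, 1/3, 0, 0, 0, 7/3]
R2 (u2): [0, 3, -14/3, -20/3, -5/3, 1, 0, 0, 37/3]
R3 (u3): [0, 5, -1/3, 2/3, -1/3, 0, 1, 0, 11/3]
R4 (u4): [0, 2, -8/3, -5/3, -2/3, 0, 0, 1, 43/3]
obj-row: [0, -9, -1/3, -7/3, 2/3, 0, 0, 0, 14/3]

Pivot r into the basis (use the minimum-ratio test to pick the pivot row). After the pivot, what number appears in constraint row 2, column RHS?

Ratio test on column r — row 1: (7/3)/(4/3) = 7/4; row 2: entry -14/3 ≤ 0; row 3: entry -1/3 ≤ 0; row 4: entry -8/3 ≤ 0. Minimum is 7/4 at row 1 (p leaves); pivot element 4/3.
Divide row 1 by 4/3; eliminate column r from the other rows.
Row 2 update in column RHS: 37/3 − (-14/3)·(7/4) = 41/2.

41/2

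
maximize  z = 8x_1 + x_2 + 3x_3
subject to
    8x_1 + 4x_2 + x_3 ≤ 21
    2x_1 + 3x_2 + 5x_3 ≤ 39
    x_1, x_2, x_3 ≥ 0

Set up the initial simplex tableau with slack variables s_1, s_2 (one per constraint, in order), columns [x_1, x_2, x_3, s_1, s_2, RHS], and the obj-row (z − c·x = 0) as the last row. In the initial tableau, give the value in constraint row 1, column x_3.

1

Constraint 1 has coefficient 1 on x_3.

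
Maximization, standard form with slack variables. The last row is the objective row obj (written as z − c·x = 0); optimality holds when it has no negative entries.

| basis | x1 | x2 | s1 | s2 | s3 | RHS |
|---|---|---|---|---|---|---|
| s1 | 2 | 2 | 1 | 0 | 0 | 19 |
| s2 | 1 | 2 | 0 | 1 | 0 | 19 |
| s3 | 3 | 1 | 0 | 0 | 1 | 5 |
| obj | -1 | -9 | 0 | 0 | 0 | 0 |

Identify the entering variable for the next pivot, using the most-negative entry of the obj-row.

x2

Negative obj-row entries: x1: -1, x2: -9.
The most negative is -9 in column x2, so x2 enters.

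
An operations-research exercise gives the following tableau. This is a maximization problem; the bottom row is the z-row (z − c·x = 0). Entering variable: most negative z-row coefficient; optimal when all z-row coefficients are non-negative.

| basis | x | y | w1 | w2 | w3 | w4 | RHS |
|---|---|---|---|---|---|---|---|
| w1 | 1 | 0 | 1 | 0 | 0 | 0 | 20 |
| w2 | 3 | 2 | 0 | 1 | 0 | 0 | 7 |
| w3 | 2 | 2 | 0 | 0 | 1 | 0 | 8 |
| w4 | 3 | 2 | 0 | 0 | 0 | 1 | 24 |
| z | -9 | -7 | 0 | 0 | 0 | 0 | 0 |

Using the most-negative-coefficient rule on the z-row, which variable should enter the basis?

Negative z-row entries: x: -9, y: -7.
The most negative is -9 in column x, so x enters.

x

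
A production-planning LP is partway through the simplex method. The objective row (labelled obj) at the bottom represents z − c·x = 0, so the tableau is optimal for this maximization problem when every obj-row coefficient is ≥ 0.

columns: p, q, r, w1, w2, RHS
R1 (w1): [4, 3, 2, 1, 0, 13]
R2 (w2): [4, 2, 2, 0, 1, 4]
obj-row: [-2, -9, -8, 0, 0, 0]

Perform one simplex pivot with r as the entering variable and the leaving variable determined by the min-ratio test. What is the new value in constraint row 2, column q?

Ratio test on column r — row 1: 13/2 = 13/2; row 2: 4/2 = 2. Minimum is 2 at row 2 (w2 leaves); pivot element 2.
Divide row 2 by 2; eliminate column r from the other rows.
In the new row 2, the q entry is the old entry divided by the pivot: 2/2 = 1.

1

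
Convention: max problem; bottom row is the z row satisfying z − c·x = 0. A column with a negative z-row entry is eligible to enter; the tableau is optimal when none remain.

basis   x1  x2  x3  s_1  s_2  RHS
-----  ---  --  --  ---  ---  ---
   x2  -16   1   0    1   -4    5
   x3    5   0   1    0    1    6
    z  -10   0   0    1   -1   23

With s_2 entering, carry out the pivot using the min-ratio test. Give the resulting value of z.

29

Ratio test on column s_2 — row 1: entry -4 ≤ 0; row 2: 6/1 = 6. Minimum is 6 at row 2 (x3 leaves); pivot element 1.
Pivot on row 2; the z-row RHS becomes 23 − (-1)·6 = 29.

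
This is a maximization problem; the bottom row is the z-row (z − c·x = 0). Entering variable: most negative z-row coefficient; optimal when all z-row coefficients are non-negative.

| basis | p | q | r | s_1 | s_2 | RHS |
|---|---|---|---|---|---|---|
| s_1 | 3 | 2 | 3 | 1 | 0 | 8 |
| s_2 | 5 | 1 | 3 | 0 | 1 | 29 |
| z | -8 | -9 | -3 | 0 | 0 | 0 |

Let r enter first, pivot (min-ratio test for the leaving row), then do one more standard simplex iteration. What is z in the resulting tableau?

Ratio test on column r — row 1: 8/3 = 8/3; row 2: 29/3 = 29/3. Minimum is 8/3 at row 1 (s_1 leaves); pivot element 3.
Pivot on row 1; the z-row RHS becomes 0 − (-3)·(8/3) = 8.
Next entering variable (most negative z-row entry -7): q.
Ratio test on column q — row 1: (8/3)/(2/3) = 4; row 2: entry -1 ≤ 0. Minimum is 4 at row 1 (r leaves); pivot element 2/3.
After the second pivot the z-row RHS is 8 − (-7)·4 = 36.

36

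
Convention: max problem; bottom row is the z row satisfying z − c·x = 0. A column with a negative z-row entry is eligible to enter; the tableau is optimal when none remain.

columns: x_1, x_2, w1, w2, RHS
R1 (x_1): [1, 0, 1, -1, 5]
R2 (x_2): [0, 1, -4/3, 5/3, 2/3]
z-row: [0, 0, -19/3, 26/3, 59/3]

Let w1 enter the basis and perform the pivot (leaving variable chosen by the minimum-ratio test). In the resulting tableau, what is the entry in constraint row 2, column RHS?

Ratio test on column w1 — row 1: 5/1 = 5; row 2: entry -4/3 ≤ 0. Minimum is 5 at row 1 (x_1 leaves); pivot element 1.
Divide row 1 by 1; eliminate column w1 from the other rows.
Row 2 update in column RHS: 2/3 − (-4/3)·5 = 22/3.

22/3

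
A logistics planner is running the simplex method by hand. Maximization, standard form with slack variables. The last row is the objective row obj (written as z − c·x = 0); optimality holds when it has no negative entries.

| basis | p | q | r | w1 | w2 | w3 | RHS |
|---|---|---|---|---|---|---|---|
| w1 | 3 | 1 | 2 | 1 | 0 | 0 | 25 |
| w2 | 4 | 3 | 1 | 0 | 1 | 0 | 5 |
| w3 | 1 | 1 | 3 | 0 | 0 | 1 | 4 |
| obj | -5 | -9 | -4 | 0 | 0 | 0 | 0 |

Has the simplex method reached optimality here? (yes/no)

The obj-row has a negative entry -9 in column q, so it is not optimal.

no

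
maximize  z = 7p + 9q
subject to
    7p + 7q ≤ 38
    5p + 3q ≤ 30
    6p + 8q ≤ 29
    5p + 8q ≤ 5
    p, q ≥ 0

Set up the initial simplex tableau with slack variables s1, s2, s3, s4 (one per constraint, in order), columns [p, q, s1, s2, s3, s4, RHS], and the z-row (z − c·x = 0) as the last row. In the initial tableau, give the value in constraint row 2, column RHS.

The RHS of constraint 2 is b_2 = 30.

30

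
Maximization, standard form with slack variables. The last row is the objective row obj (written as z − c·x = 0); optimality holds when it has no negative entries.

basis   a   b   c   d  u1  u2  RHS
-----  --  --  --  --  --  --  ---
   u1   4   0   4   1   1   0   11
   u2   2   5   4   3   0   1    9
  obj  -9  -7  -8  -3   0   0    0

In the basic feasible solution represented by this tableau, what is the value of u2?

9

u2 is basic (row 2); its value is the RHS of that row, 9.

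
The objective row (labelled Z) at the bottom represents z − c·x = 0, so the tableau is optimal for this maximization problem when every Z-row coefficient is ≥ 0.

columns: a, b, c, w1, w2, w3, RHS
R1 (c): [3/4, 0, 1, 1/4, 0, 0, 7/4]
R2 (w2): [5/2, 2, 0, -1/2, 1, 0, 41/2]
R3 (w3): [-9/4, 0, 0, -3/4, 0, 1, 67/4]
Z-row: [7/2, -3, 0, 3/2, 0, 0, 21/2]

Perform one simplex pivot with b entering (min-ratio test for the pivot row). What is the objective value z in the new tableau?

Ratio test on column b — row 1: entry 0 ≤ 0; row 2: (41/2)/2 = 41/4; row 3: entry 0 ≤ 0. Minimum is 41/4 at row 2 (w2 leaves); pivot element 2.
Pivot on row 2; the Z-row RHS becomes 21/2 − (-3)·(41/4) = 165/4.

165/4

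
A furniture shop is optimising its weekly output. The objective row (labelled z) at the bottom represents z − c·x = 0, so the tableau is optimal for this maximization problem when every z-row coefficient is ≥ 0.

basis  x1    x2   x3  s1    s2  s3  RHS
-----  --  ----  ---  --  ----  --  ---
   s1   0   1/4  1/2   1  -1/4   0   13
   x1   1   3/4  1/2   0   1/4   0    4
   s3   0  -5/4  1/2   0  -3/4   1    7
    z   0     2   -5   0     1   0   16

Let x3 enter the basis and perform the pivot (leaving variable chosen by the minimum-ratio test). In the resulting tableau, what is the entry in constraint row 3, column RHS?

3

Ratio test on column x3 — row 1: 13/(1/2) = 26; row 2: 4/(1/2) = 8; row 3: 7/(1/2) = 14. Minimum is 8 at row 2 (x1 leaves); pivot element 1/2.
Divide row 2 by 1/2; eliminate column x3 from the other rows.
Row 3 update in column RHS: 7 − (1/2)·8 = 3.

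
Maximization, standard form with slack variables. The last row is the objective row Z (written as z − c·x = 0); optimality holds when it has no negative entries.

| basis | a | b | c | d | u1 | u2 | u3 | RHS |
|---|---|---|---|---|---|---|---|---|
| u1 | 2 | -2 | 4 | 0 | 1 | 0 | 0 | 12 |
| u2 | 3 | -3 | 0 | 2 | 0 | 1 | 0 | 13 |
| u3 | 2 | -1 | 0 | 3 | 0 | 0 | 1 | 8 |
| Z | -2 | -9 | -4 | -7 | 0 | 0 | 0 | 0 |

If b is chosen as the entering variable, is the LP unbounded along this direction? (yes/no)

yes

Every constraint-row entry in column b is ≤ 0, so increasing b is unbounded.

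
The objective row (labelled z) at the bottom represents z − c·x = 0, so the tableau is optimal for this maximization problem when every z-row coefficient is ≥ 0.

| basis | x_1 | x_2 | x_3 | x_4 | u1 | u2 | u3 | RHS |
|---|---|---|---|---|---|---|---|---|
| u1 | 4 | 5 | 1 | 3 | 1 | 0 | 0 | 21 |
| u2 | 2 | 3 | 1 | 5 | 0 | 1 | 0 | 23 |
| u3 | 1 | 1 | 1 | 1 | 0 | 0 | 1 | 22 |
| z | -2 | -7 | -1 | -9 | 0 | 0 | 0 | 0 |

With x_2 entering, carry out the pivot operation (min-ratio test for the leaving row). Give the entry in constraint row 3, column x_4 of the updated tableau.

Ratio test on column x_2 — row 1: 21/5 = 21/5; row 2: 23/3 = 23/3; row 3: 22/1 = 22. Minimum is 21/5 at row 1 (u1 leaves); pivot element 5.
Divide row 1 by 5; eliminate column x_2 from the other rows.
Row 3 update in column x_4: 1 − 1·(3/5) = 2/5.

2/5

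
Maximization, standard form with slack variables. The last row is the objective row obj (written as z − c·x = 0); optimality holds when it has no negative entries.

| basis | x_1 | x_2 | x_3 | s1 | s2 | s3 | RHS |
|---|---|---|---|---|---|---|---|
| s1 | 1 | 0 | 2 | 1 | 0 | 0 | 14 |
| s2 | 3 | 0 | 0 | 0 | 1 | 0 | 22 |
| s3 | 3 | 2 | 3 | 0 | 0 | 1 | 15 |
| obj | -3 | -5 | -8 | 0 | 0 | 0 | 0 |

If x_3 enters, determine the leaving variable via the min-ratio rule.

s3

Column x_3 entries and ratios — s1: 14/2 = 7; s2: 0 ≤ 0, skip; s3: 15/3 = 5.
Smallest ratio is 5 in the row of s3, so s3 leaves.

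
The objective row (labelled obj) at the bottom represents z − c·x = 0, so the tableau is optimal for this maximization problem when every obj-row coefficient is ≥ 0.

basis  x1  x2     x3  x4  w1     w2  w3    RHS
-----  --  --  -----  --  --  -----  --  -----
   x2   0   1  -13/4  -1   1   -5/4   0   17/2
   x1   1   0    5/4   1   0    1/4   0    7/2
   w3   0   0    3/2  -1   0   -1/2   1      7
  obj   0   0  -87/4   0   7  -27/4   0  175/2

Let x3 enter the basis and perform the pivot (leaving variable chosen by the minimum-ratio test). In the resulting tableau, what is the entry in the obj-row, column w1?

7

Ratio test on column x3 — row 1: entry -13/4 ≤ 0; row 2: (7/2)/(5/4) = 14/5; row 3: 7/(3/2) = 14/3. Minimum is 14/5 at row 2 (x1 leaves); pivot element 5/4.
Divide row 2 by 5/4; eliminate column x3 from the other rows.
obj-row update in column w1: 7 − (-87/4)·0 = 7.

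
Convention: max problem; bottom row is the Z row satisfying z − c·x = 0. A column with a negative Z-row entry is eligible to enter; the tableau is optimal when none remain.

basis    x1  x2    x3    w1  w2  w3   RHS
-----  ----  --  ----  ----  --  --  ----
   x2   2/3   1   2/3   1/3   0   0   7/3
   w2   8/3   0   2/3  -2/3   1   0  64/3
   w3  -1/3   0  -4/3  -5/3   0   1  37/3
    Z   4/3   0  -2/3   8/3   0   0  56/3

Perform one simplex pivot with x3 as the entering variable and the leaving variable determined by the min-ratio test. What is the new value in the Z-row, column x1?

2

Ratio test on column x3 — row 1: (7/3)/(2/3) = 7/2; row 2: (64/3)/(2/3) = 32; row 3: entry -4/3 ≤ 0. Minimum is 7/2 at row 1 (x2 leaves); pivot element 2/3.
Divide row 1 by 2/3; eliminate column x3 from the other rows.
Z-row update in column x1: 4/3 − (-2/3)·1 = 2.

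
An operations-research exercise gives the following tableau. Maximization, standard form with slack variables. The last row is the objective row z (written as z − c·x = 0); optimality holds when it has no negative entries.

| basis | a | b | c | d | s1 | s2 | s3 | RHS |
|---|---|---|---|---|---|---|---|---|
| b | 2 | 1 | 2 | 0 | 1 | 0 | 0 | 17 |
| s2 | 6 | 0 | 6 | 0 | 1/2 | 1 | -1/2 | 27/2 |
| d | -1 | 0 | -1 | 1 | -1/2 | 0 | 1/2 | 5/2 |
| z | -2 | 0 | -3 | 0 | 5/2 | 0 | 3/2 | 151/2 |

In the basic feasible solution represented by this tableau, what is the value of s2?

s2 is basic (row 2); its value is the RHS of that row, 27/2.

27/2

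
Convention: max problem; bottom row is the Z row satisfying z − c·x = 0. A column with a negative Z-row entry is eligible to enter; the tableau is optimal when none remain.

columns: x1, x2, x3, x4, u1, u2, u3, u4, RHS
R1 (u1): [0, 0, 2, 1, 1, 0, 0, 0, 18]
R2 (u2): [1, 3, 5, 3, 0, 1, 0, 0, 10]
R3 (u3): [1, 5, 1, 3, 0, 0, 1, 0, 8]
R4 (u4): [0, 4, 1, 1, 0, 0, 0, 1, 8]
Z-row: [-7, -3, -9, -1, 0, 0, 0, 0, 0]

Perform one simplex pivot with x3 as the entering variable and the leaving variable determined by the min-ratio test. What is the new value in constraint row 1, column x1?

-2/5

Ratio test on column x3 — row 1: 18/2 = 9; row 2: 10/5 = 2; row 3: 8/1 = 8; row 4: 8/1 = 8. Minimum is 2 at row 2 (u2 leaves); pivot element 5.
Divide row 2 by 5; eliminate column x3 from the other rows.
Row 1 update in column x1: 0 − 2·(1/5) = -2/5.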